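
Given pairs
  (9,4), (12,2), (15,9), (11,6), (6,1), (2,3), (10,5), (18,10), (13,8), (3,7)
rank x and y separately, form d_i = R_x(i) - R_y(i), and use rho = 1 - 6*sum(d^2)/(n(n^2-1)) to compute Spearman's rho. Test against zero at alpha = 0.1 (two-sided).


Step 1: Rank x and y separately (midranks; no ties here).
rank(x): 9->4, 12->7, 15->9, 11->6, 6->3, 2->1, 10->5, 18->10, 13->8, 3->2
rank(y): 4->4, 2->2, 9->9, 6->6, 1->1, 3->3, 5->5, 10->10, 8->8, 7->7
Step 2: d_i = R_x(i) - R_y(i); compute d_i^2.
  (4-4)^2=0, (7-2)^2=25, (9-9)^2=0, (6-6)^2=0, (3-1)^2=4, (1-3)^2=4, (5-5)^2=0, (10-10)^2=0, (8-8)^2=0, (2-7)^2=25
sum(d^2) = 58.
Step 3: rho = 1 - 6*58 / (10*(10^2 - 1)) = 1 - 348/990 = 0.648485.
Step 4: Under H0, t = rho * sqrt((n-2)/(1-rho^2)) = 2.4095 ~ t(8).
Step 5: Two-sided p-value from the t-distribution with 8 df = 0.042540.
Step 6: alpha = 0.1. reject H0.

rho = 0.6485, p = 0.042540, reject H0 at alpha = 0.1.


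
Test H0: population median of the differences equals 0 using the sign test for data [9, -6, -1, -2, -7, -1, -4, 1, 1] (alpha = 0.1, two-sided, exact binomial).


Step 1: Discard zero differences. Original n = 9; n_eff = number of nonzero differences = 9.
Nonzero differences (with sign): +9, -6, -1, -2, -7, -1, -4, +1, +1
Step 2: Count signs: positive = 3, negative = 6.
Step 3: Under H0: P(positive) = 0.5, so the number of positives S ~ Bin(9, 0.5).
Step 4: Two-sided exact p-value = sum of Bin(9,0.5) probabilities at or below the observed probability = 0.507812.
Step 5: alpha = 0.1. fail to reject H0.

n_eff = 9, pos = 3, neg = 6, p = 0.507812, fail to reject H0.


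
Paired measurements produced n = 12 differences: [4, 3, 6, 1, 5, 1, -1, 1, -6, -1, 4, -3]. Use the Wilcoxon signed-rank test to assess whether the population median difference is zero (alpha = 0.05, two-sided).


Step 1: Drop any zero differences (none here) and take |d_i|.
|d| = [4, 3, 6, 1, 5, 1, 1, 1, 6, 1, 4, 3]
Step 2: Midrank |d_i| (ties get averaged ranks).
ranks: |4|->8.5, |3|->6.5, |6|->11.5, |1|->3, |5|->10, |1|->3, |1|->3, |1|->3, |6|->11.5, |1|->3, |4|->8.5, |3|->6.5
Step 3: Attach original signs; sum ranks with positive sign and with negative sign.
W+ = 8.5 + 6.5 + 11.5 + 3 + 10 + 3 + 3 + 8.5 = 54
W- = 3 + 11.5 + 3 + 6.5 = 24
(Check: W+ + W- = 78 should equal n(n+1)/2 = 78.)
Step 4: Test statistic W = min(W+, W-) = 24.
Step 5: Ties in |d|, so use the tie-corrected normal approximation.
        E[W] = n(n+1)/4 = 12*13/4 = 39.
        Tie groups: |d|=1 (t=5), |d|=3 (t=2), |d|=4 (t=2), |d|=6 (t=2); sum(t^3 - t) = 138.
        Var[W] = n(n+1)(2n+1)/24 - sum(t^3-t)/48 = 3900/24 - 138/48 = 159.625.
        z = (W - E[W]) / sqrt(Var[W]) = (24 - 39) / 12.6343 = -1.1872.
        Two-sided p = 2*Phi(z) = 0.235131.
Step 6: alpha = 0.05. fail to reject H0.

W+ = 54, W- = 24, W = min = 24, p = 0.235131, fail to reject H0.


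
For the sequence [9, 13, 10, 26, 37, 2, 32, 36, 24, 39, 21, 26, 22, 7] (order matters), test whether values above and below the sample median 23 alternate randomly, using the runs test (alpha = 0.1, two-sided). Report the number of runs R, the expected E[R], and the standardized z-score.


Step 1: Compute median = 23; label A = above, B = below.
Labels in order: BBBAABAAAABABB  (n_A = 7, n_B = 7)
Step 2: Count runs R = 7.
Step 3: Under H0 (random ordering), E[R] = 2*n_A*n_B/(n_A+n_B) + 1 = 2*7*7/14 + 1 = 8.0000.
        Var[R] = 2*n_A*n_B*(2*n_A*n_B - n_A - n_B) / ((n_A+n_B)^2 * (n_A+n_B-1)) = 8232/2548 = 3.2308.
        SD[R] = 1.7974.
Step 4: Continuity-corrected z = (R + 0.5 - E[R]) / SD[R] = (7 + 0.5 - 8.0000) / 1.7974 = -0.2782.
Step 5: Two-sided p-value via normal approximation = 2*(1 - Phi(|z|)) = 0.780879.
Step 6: alpha = 0.1. fail to reject H0.

R = 7, z = -0.2782, p = 0.780879, fail to reject H0.


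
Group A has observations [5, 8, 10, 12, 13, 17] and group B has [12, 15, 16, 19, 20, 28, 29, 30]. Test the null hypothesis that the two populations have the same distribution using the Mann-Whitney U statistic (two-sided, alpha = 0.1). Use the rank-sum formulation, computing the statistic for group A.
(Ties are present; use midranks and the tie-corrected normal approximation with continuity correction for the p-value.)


Step 1: Combine and sort all 14 observations; assign midranks.
sorted (value, group): (5,X), (8,X), (10,X), (12,X), (12,Y), (13,X), (15,Y), (16,Y), (17,X), (19,Y), (20,Y), (28,Y), (29,Y), (30,Y)
ranks: 5->1, 8->2, 10->3, 12->4.5, 12->4.5, 13->6, 15->7, 16->8, 17->9, 19->10, 20->11, 28->12, 29->13, 30->14
Step 2: Rank sum for X: R1 = 1 + 2 + 3 + 4.5 + 6 + 9 = 25.5.
Step 3: U_X = R1 - n1(n1+1)/2 = 25.5 - 6*7/2 = 25.5 - 21 = 4.5.
       U_Y = n1*n2 - U_X = 48 - 4.5 = 43.5.
Step 4: Ties are present, so use the tie-corrected normal approximation (with continuity correction) for the p-value.
Step 5: p-value = 0.014065; compare to alpha = 0.1. reject H0.

U_X = 4.5, p = 0.014065, reject H0 at alpha = 0.1.


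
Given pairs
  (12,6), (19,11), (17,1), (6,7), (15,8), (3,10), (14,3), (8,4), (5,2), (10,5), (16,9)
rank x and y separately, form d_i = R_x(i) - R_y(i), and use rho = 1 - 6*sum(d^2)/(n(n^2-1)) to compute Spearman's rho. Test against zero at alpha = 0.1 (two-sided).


Step 1: Rank x and y separately (midranks; no ties here).
rank(x): 12->6, 19->11, 17->10, 6->3, 15->8, 3->1, 14->7, 8->4, 5->2, 10->5, 16->9
rank(y): 6->6, 11->11, 1->1, 7->7, 8->8, 10->10, 3->3, 4->4, 2->2, 5->5, 9->9
Step 2: d_i = R_x(i) - R_y(i); compute d_i^2.
  (6-6)^2=0, (11-11)^2=0, (10-1)^2=81, (3-7)^2=16, (8-8)^2=0, (1-10)^2=81, (7-3)^2=16, (4-4)^2=0, (2-2)^2=0, (5-5)^2=0, (9-9)^2=0
sum(d^2) = 194.
Step 3: rho = 1 - 6*194 / (11*(11^2 - 1)) = 1 - 1164/1320 = 0.118182.
Step 4: Under H0, t = rho * sqrt((n-2)/(1-rho^2)) = 0.3570 ~ t(9).
Step 5: Two-sided p-value from the t-distribution with 9 df = 0.729285.
Step 6: alpha = 0.1. fail to reject H0.

rho = 0.1182, p = 0.729285, fail to reject H0 at alpha = 0.1.


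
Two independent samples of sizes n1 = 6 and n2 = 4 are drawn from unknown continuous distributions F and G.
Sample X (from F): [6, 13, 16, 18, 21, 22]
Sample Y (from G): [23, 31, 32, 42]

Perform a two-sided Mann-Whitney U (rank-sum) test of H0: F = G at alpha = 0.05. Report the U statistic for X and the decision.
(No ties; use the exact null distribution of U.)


Step 1: Combine and sort all 10 observations; assign midranks.
sorted (value, group): (6,X), (13,X), (16,X), (18,X), (21,X), (22,X), (23,Y), (31,Y), (32,Y), (42,Y)
ranks: 6->1, 13->2, 16->3, 18->4, 21->5, 22->6, 23->7, 31->8, 32->9, 42->10
Step 2: Rank sum for X: R1 = 1 + 2 + 3 + 4 + 5 + 6 = 21.
Step 3: U_X = R1 - n1(n1+1)/2 = 21 - 6*7/2 = 21 - 21 = 0.
       U_Y = n1*n2 - U_X = 24 - 0 = 24.
Step 4: No ties, so the exact null distribution of U (based on enumerating the C(10,6) = 210 equally likely rank assignments) gives the two-sided p-value.
Step 5: p-value = 0.009524; compare to alpha = 0.05. reject H0.

U_X = 0, p = 0.009524, reject H0 at alpha = 0.05.


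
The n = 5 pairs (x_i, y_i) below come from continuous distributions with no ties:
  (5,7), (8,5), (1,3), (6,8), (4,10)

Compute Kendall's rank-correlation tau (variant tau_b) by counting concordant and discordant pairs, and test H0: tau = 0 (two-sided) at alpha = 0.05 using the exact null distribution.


Step 1: Enumerate the 10 unordered pairs (i,j) with i<j and classify each by sign(x_j-x_i) * sign(y_j-y_i).
  (1,2):dx=+3,dy=-2->D; (1,3):dx=-4,dy=-4->C; (1,4):dx=+1,dy=+1->C; (1,5):dx=-1,dy=+3->D
  (2,3):dx=-7,dy=-2->C; (2,4):dx=-2,dy=+3->D; (2,5):dx=-4,dy=+5->D; (3,4):dx=+5,dy=+5->C
  (3,5):dx=+3,dy=+7->C; (4,5):dx=-2,dy=+2->D
Step 2: C = 5, D = 5, total pairs = 10.
Step 3: tau = (C - D)/(n(n-1)/2) = (5 - 5)/10 = 0.000000.
Step 4: Exact two-sided p-value (enumerate n! = 120 permutations of y under H0): p = 1.000000.
Step 5: alpha = 0.05. fail to reject H0.

tau_b = 0.0000 (C=5, D=5), p = 1.000000, fail to reject H0.


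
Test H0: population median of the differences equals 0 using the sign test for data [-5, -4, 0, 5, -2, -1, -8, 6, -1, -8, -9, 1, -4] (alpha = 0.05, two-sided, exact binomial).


Step 1: Discard zero differences. Original n = 13; n_eff = number of nonzero differences = 12.
Nonzero differences (with sign): -5, -4, +5, -2, -1, -8, +6, -1, -8, -9, +1, -4
Step 2: Count signs: positive = 3, negative = 9.
Step 3: Under H0: P(positive) = 0.5, so the number of positives S ~ Bin(12, 0.5).
Step 4: Two-sided exact p-value = sum of Bin(12,0.5) probabilities at or below the observed probability = 0.145996.
Step 5: alpha = 0.05. fail to reject H0.

n_eff = 12, pos = 3, neg = 9, p = 0.145996, fail to reject H0.


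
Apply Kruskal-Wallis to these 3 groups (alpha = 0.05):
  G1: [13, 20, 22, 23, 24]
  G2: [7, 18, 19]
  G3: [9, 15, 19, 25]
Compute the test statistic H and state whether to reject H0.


Step 1: Combine all N = 12 observations and assign midranks.
sorted (value, group, rank): (7,G2,1), (9,G3,2), (13,G1,3), (15,G3,4), (18,G2,5), (19,G2,6.5), (19,G3,6.5), (20,G1,8), (22,G1,9), (23,G1,10), (24,G1,11), (25,G3,12)
Step 2: Sum ranks within each group.
R_1 = 41 (n_1 = 5)
R_2 = 12.5 (n_2 = 3)
R_3 = 24.5 (n_3 = 4)
Step 3: H = 12/(N(N+1)) * sum(R_i^2/n_i) - 3(N+1)
     = 12/(12*13) * (41^2/5 + 12.5^2/3 + 24.5^2/4) - 3*13
     = 0.076923 * 538.346 - 39
     = 2.411218.
Step 4: Ties present; correction factor C = 1 - 6/(12^3 - 12) = 0.996503. Corrected H = 2.411218 / 0.996503 = 2.419678.
Step 5: Under H0, H ~ chi^2(2); p-value = 0.298245.
Step 6: alpha = 0.05. fail to reject H0.

H = 2.4197, df = 2, p = 0.298245, fail to reject H0.


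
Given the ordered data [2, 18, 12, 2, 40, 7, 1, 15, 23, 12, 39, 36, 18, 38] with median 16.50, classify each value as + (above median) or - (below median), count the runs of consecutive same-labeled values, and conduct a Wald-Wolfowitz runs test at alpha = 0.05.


Step 1: Compute median = 16.50; label A = above, B = below.
Labels in order: BABBABBBABAAAA  (n_A = 7, n_B = 7)
Step 2: Count runs R = 8.
Step 3: Under H0 (random ordering), E[R] = 2*n_A*n_B/(n_A+n_B) + 1 = 2*7*7/14 + 1 = 8.0000.
        Var[R] = 2*n_A*n_B*(2*n_A*n_B - n_A - n_B) / ((n_A+n_B)^2 * (n_A+n_B-1)) = 8232/2548 = 3.2308.
        SD[R] = 1.7974.
Step 4: R = E[R], so z = 0 with no continuity correction.
Step 5: Two-sided p-value via normal approximation = 2*(1 - Phi(|z|)) = 1.000000.
Step 6: alpha = 0.05. fail to reject H0.

R = 8, z = 0.0000, p = 1.000000, fail to reject H0.


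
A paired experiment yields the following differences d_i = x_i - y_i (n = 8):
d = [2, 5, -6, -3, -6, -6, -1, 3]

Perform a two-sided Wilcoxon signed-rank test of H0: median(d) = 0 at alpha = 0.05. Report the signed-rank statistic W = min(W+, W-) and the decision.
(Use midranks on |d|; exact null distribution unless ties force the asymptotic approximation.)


Step 1: Drop any zero differences (none here) and take |d_i|.
|d| = [2, 5, 6, 3, 6, 6, 1, 3]
Step 2: Midrank |d_i| (ties get averaged ranks).
ranks: |2|->2, |5|->5, |6|->7, |3|->3.5, |6|->7, |6|->7, |1|->1, |3|->3.5
Step 3: Attach original signs; sum ranks with positive sign and with negative sign.
W+ = 2 + 5 + 3.5 = 10.5
W- = 7 + 3.5 + 7 + 7 + 1 = 25.5
(Check: W+ + W- = 36 should equal n(n+1)/2 = 36.)
Step 4: Test statistic W = min(W+, W-) = 10.5.
Step 5: Ties in |d|, so use the tie-corrected normal approximation.
        E[W] = n(n+1)/4 = 8*9/4 = 18.
        Tie groups: |d|=3 (t=2), |d|=6 (t=3); sum(t^3 - t) = 30.
        Var[W] = n(n+1)(2n+1)/24 - sum(t^3-t)/48 = 1224/24 - 30/48 = 50.375.
        z = (W - E[W]) / sqrt(Var[W]) = (10.5 - 18) / 7.0975 = -1.0567.
        Two-sided p = 2*Phi(z) = 0.290646.
Step 6: alpha = 0.05. fail to reject H0.

W+ = 10.5, W- = 25.5, W = min = 10.5, p = 0.290646, fail to reject H0.


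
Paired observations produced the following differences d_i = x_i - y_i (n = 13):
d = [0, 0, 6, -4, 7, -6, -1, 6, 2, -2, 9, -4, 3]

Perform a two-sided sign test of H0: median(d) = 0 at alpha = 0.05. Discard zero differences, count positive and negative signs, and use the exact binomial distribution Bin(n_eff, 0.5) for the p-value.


Step 1: Discard zero differences. Original n = 13; n_eff = number of nonzero differences = 11.
Nonzero differences (with sign): +6, -4, +7, -6, -1, +6, +2, -2, +9, -4, +3
Step 2: Count signs: positive = 6, negative = 5.
Step 3: Under H0: P(positive) = 0.5, so the number of positives S ~ Bin(11, 0.5).
Step 4: Two-sided exact p-value = sum of Bin(11,0.5) probabilities at or below the observed probability = 1.000000.
Step 5: alpha = 0.05. fail to reject H0.

n_eff = 11, pos = 6, neg = 5, p = 1.000000, fail to reject H0.


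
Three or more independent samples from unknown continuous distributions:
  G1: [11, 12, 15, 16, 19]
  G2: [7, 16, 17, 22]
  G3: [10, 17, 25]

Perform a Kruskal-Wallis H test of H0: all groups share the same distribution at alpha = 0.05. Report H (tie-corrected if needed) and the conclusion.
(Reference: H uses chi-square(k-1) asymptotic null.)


Step 1: Combine all N = 12 observations and assign midranks.
sorted (value, group, rank): (7,G2,1), (10,G3,2), (11,G1,3), (12,G1,4), (15,G1,5), (16,G1,6.5), (16,G2,6.5), (17,G2,8.5), (17,G3,8.5), (19,G1,10), (22,G2,11), (25,G3,12)
Step 2: Sum ranks within each group.
R_1 = 28.5 (n_1 = 5)
R_2 = 27 (n_2 = 4)
R_3 = 22.5 (n_3 = 3)
Step 3: H = 12/(N(N+1)) * sum(R_i^2/n_i) - 3(N+1)
     = 12/(12*13) * (28.5^2/5 + 27^2/4 + 22.5^2/3) - 3*13
     = 0.076923 * 513.45 - 39
     = 0.496154.
Step 4: Ties present; correction factor C = 1 - 12/(12^3 - 12) = 0.993007. Corrected H = 0.496154 / 0.993007 = 0.499648.
Step 5: Under H0, H ~ chi^2(2); p-value = 0.778938.
Step 6: alpha = 0.05. fail to reject H0.

H = 0.4996, df = 2, p = 0.778938, fail to reject H0.


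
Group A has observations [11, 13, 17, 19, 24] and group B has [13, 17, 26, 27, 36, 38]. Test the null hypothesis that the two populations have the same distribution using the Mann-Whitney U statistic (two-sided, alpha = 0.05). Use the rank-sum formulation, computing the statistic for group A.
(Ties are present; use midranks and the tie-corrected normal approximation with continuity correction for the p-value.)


Step 1: Combine and sort all 11 observations; assign midranks.
sorted (value, group): (11,X), (13,X), (13,Y), (17,X), (17,Y), (19,X), (24,X), (26,Y), (27,Y), (36,Y), (38,Y)
ranks: 11->1, 13->2.5, 13->2.5, 17->4.5, 17->4.5, 19->6, 24->7, 26->8, 27->9, 36->10, 38->11
Step 2: Rank sum for X: R1 = 1 + 2.5 + 4.5 + 6 + 7 = 21.
Step 3: U_X = R1 - n1(n1+1)/2 = 21 - 5*6/2 = 21 - 15 = 6.
       U_Y = n1*n2 - U_X = 30 - 6 = 24.
Step 4: Ties are present, so use the tie-corrected normal approximation (with continuity correction) for the p-value.
Step 5: p-value = 0.119000; compare to alpha = 0.05. fail to reject H0.

U_X = 6, p = 0.119000, fail to reject H0 at alpha = 0.05.


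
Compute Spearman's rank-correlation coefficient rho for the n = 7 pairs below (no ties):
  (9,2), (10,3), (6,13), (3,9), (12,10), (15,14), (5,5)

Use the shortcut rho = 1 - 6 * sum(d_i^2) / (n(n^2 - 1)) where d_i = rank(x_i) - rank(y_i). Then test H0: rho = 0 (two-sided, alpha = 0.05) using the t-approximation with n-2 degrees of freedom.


Step 1: Rank x and y separately (midranks; no ties here).
rank(x): 9->4, 10->5, 6->3, 3->1, 12->6, 15->7, 5->2
rank(y): 2->1, 3->2, 13->6, 9->4, 10->5, 14->7, 5->3
Step 2: d_i = R_x(i) - R_y(i); compute d_i^2.
  (4-1)^2=9, (5-2)^2=9, (3-6)^2=9, (1-4)^2=9, (6-5)^2=1, (7-7)^2=0, (2-3)^2=1
sum(d^2) = 38.
Step 3: rho = 1 - 6*38 / (7*(7^2 - 1)) = 1 - 228/336 = 0.321429.
Step 4: Under H0, t = rho * sqrt((n-2)/(1-rho^2)) = 0.7590 ~ t(5).
Step 5: Two-sided p-value from the t-distribution with 5 df = 0.482072.
Step 6: alpha = 0.05. fail to reject H0.

rho = 0.3214, p = 0.482072, fail to reject H0 at alpha = 0.05.


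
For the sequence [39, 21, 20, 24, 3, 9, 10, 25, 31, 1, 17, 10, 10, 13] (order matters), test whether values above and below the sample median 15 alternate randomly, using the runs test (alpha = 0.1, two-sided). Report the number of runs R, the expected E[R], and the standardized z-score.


Step 1: Compute median = 15; label A = above, B = below.
Labels in order: AAAABBBAABABBB  (n_A = 7, n_B = 7)
Step 2: Count runs R = 6.
Step 3: Under H0 (random ordering), E[R] = 2*n_A*n_B/(n_A+n_B) + 1 = 2*7*7/14 + 1 = 8.0000.
        Var[R] = 2*n_A*n_B*(2*n_A*n_B - n_A - n_B) / ((n_A+n_B)^2 * (n_A+n_B-1)) = 8232/2548 = 3.2308.
        SD[R] = 1.7974.
Step 4: Continuity-corrected z = (R + 0.5 - E[R]) / SD[R] = (6 + 0.5 - 8.0000) / 1.7974 = -0.8345.
Step 5: Two-sided p-value via normal approximation = 2*(1 - Phi(|z|)) = 0.403986.
Step 6: alpha = 0.1. fail to reject H0.

R = 6, z = -0.8345, p = 0.403986, fail to reject H0.


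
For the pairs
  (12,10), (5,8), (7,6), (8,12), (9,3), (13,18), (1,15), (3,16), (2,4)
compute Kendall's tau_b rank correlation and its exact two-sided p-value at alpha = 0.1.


Step 1: Enumerate the 36 unordered pairs (i,j) with i<j and classify each by sign(x_j-x_i) * sign(y_j-y_i).
  (1,2):dx=-7,dy=-2->C; (1,3):dx=-5,dy=-4->C; (1,4):dx=-4,dy=+2->D; (1,5):dx=-3,dy=-7->C
  (1,6):dx=+1,dy=+8->C; (1,7):dx=-11,dy=+5->D; (1,8):dx=-9,dy=+6->D; (1,9):dx=-10,dy=-6->C
  (2,3):dx=+2,dy=-2->D; (2,4):dx=+3,dy=+4->C; (2,5):dx=+4,dy=-5->D; (2,6):dx=+8,dy=+10->C
  (2,7):dx=-4,dy=+7->D; (2,8):dx=-2,dy=+8->D; (2,9):dx=-3,dy=-4->C; (3,4):dx=+1,dy=+6->C
  (3,5):dx=+2,dy=-3->D; (3,6):dx=+6,dy=+12->C; (3,7):dx=-6,dy=+9->D; (3,8):dx=-4,dy=+10->D
  (3,9):dx=-5,dy=-2->C; (4,5):dx=+1,dy=-9->D; (4,6):dx=+5,dy=+6->C; (4,7):dx=-7,dy=+3->D
  (4,8):dx=-5,dy=+4->D; (4,9):dx=-6,dy=-8->C; (5,6):dx=+4,dy=+15->C; (5,7):dx=-8,dy=+12->D
  (5,8):dx=-6,dy=+13->D; (5,9):dx=-7,dy=+1->D; (6,7):dx=-12,dy=-3->C; (6,8):dx=-10,dy=-2->C
  (6,9):dx=-11,dy=-14->C; (7,8):dx=+2,dy=+1->C; (7,9):dx=+1,dy=-11->D; (8,9):dx=-1,dy=-12->C
Step 2: C = 19, D = 17, total pairs = 36.
Step 3: tau = (C - D)/(n(n-1)/2) = (19 - 17)/36 = 0.055556.
Step 4: Exact two-sided p-value (enumerate n! = 362880 permutations of y under H0): p = 0.919455.
Step 5: alpha = 0.1. fail to reject H0.

tau_b = 0.0556 (C=19, D=17), p = 0.919455, fail to reject H0.


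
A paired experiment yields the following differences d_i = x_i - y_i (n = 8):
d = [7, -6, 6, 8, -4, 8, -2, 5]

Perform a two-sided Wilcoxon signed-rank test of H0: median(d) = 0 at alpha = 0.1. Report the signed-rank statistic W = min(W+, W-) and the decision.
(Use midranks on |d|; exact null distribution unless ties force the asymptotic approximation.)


Step 1: Drop any zero differences (none here) and take |d_i|.
|d| = [7, 6, 6, 8, 4, 8, 2, 5]
Step 2: Midrank |d_i| (ties get averaged ranks).
ranks: |7|->6, |6|->4.5, |6|->4.5, |8|->7.5, |4|->2, |8|->7.5, |2|->1, |5|->3
Step 3: Attach original signs; sum ranks with positive sign and with negative sign.
W+ = 6 + 4.5 + 7.5 + 7.5 + 3 = 28.5
W- = 4.5 + 2 + 1 = 7.5
(Check: W+ + W- = 36 should equal n(n+1)/2 = 36.)
Step 4: Test statistic W = min(W+, W-) = 7.5.
Step 5: Ties in |d|, so use the tie-corrected normal approximation.
        E[W] = n(n+1)/4 = 8*9/4 = 18.
        Tie groups: |d|=6 (t=2), |d|=8 (t=2); sum(t^3 - t) = 12.
        Var[W] = n(n+1)(2n+1)/24 - sum(t^3-t)/48 = 1224/24 - 12/48 = 50.75.
        z = (W - E[W]) / sqrt(Var[W]) = (7.5 - 18) / 7.1239 = -1.4739.
        Two-sided p = 2*Phi(z) = 0.140506.
Step 6: alpha = 0.1. fail to reject H0.

W+ = 28.5, W- = 7.5, W = min = 7.5, p = 0.140506, fail to reject H0.


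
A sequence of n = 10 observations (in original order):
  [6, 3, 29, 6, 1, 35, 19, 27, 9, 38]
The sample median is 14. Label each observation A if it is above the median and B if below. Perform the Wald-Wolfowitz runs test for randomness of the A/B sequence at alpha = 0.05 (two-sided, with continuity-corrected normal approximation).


Step 1: Compute median = 14; label A = above, B = below.
Labels in order: BBABBAAABA  (n_A = 5, n_B = 5)
Step 2: Count runs R = 6.
Step 3: Under H0 (random ordering), E[R] = 2*n_A*n_B/(n_A+n_B) + 1 = 2*5*5/10 + 1 = 6.0000.
        Var[R] = 2*n_A*n_B*(2*n_A*n_B - n_A - n_B) / ((n_A+n_B)^2 * (n_A+n_B-1)) = 2000/900 = 2.2222.
        SD[R] = 1.4907.
Step 4: R = E[R], so z = 0 with no continuity correction.
Step 5: Two-sided p-value via normal approximation = 2*(1 - Phi(|z|)) = 1.000000.
Step 6: alpha = 0.05. fail to reject H0.

R = 6, z = 0.0000, p = 1.000000, fail to reject H0.


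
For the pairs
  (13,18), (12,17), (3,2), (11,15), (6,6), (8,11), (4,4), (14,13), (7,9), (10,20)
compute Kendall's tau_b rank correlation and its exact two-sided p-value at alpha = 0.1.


Step 1: Enumerate the 45 unordered pairs (i,j) with i<j and classify each by sign(x_j-x_i) * sign(y_j-y_i).
  (1,2):dx=-1,dy=-1->C; (1,3):dx=-10,dy=-16->C; (1,4):dx=-2,dy=-3->C; (1,5):dx=-7,dy=-12->C
  (1,6):dx=-5,dy=-7->C; (1,7):dx=-9,dy=-14->C; (1,8):dx=+1,dy=-5->D; (1,9):dx=-6,dy=-9->C
  (1,10):dx=-3,dy=+2->D; (2,3):dx=-9,dy=-15->C; (2,4):dx=-1,dy=-2->C; (2,5):dx=-6,dy=-11->C
  (2,6):dx=-4,dy=-6->C; (2,7):dx=-8,dy=-13->C; (2,8):dx=+2,dy=-4->D; (2,9):dx=-5,dy=-8->C
  (2,10):dx=-2,dy=+3->D; (3,4):dx=+8,dy=+13->C; (3,5):dx=+3,dy=+4->C; (3,6):dx=+5,dy=+9->C
  (3,7):dx=+1,dy=+2->C; (3,8):dx=+11,dy=+11->C; (3,9):dx=+4,dy=+7->C; (3,10):dx=+7,dy=+18->C
  (4,5):dx=-5,dy=-9->C; (4,6):dx=-3,dy=-4->C; (4,7):dx=-7,dy=-11->C; (4,8):dx=+3,dy=-2->D
  (4,9):dx=-4,dy=-6->C; (4,10):dx=-1,dy=+5->D; (5,6):dx=+2,dy=+5->C; (5,7):dx=-2,dy=-2->C
  (5,8):dx=+8,dy=+7->C; (5,9):dx=+1,dy=+3->C; (5,10):dx=+4,dy=+14->C; (6,7):dx=-4,dy=-7->C
  (6,8):dx=+6,dy=+2->C; (6,9):dx=-1,dy=-2->C; (6,10):dx=+2,dy=+9->C; (7,8):dx=+10,dy=+9->C
  (7,9):dx=+3,dy=+5->C; (7,10):dx=+6,dy=+16->C; (8,9):dx=-7,dy=-4->C; (8,10):dx=-4,dy=+7->D
  (9,10):dx=+3,dy=+11->C
Step 2: C = 38, D = 7, total pairs = 45.
Step 3: tau = (C - D)/(n(n-1)/2) = (38 - 7)/45 = 0.688889.
Step 4: Exact two-sided p-value (enumerate n! = 3628800 permutations of y under H0): p = 0.004687.
Step 5: alpha = 0.1. reject H0.

tau_b = 0.6889 (C=38, D=7), p = 0.004687, reject H0.


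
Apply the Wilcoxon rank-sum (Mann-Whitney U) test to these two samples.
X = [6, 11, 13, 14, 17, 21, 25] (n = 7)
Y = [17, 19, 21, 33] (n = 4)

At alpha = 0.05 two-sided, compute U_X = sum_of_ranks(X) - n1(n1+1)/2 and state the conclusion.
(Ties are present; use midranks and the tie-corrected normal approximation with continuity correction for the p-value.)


Step 1: Combine and sort all 11 observations; assign midranks.
sorted (value, group): (6,X), (11,X), (13,X), (14,X), (17,X), (17,Y), (19,Y), (21,X), (21,Y), (25,X), (33,Y)
ranks: 6->1, 11->2, 13->3, 14->4, 17->5.5, 17->5.5, 19->7, 21->8.5, 21->8.5, 25->10, 33->11
Step 2: Rank sum for X: R1 = 1 + 2 + 3 + 4 + 5.5 + 8.5 + 10 = 34.
Step 3: U_X = R1 - n1(n1+1)/2 = 34 - 7*8/2 = 34 - 28 = 6.
       U_Y = n1*n2 - U_X = 28 - 6 = 22.
Step 4: Ties are present, so use the tie-corrected normal approximation (with continuity correction) for the p-value.
Step 5: p-value = 0.154489; compare to alpha = 0.05. fail to reject H0.

U_X = 6, p = 0.154489, fail to reject H0 at alpha = 0.05.


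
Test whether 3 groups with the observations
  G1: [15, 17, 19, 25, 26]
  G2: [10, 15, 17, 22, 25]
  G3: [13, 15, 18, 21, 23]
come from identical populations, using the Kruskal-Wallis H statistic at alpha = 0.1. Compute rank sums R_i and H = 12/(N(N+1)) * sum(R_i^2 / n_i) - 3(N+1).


Step 1: Combine all N = 15 observations and assign midranks.
sorted (value, group, rank): (10,G2,1), (13,G3,2), (15,G1,4), (15,G2,4), (15,G3,4), (17,G1,6.5), (17,G2,6.5), (18,G3,8), (19,G1,9), (21,G3,10), (22,G2,11), (23,G3,12), (25,G1,13.5), (25,G2,13.5), (26,G1,15)
Step 2: Sum ranks within each group.
R_1 = 48 (n_1 = 5)
R_2 = 36 (n_2 = 5)
R_3 = 36 (n_3 = 5)
Step 3: H = 12/(N(N+1)) * sum(R_i^2/n_i) - 3(N+1)
     = 12/(15*16) * (48^2/5 + 36^2/5 + 36^2/5) - 3*16
     = 0.050000 * 979.2 - 48
     = 0.960000.
Step 4: Ties present; correction factor C = 1 - 36/(15^3 - 15) = 0.989286. Corrected H = 0.960000 / 0.989286 = 0.970397.
Step 5: Under H0, H ~ chi^2(2); p-value = 0.615575.
Step 6: alpha = 0.1. fail to reject H0.

H = 0.9704, df = 2, p = 0.615575, fail to reject H0.


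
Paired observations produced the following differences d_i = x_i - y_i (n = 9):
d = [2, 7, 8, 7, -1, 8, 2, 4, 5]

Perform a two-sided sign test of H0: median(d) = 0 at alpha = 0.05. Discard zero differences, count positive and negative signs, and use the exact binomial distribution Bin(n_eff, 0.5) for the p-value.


Step 1: Discard zero differences. Original n = 9; n_eff = number of nonzero differences = 9.
Nonzero differences (with sign): +2, +7, +8, +7, -1, +8, +2, +4, +5
Step 2: Count signs: positive = 8, negative = 1.
Step 3: Under H0: P(positive) = 0.5, so the number of positives S ~ Bin(9, 0.5).
Step 4: Two-sided exact p-value = sum of Bin(9,0.5) probabilities at or below the observed probability = 0.039062.
Step 5: alpha = 0.05. reject H0.

n_eff = 9, pos = 8, neg = 1, p = 0.039062, reject H0.


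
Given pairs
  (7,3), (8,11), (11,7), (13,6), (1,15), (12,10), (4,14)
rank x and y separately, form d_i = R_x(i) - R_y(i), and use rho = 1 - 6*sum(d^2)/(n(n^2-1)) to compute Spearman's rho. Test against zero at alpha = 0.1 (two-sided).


Step 1: Rank x and y separately (midranks; no ties here).
rank(x): 7->3, 8->4, 11->5, 13->7, 1->1, 12->6, 4->2
rank(y): 3->1, 11->5, 7->3, 6->2, 15->7, 10->4, 14->6
Step 2: d_i = R_x(i) - R_y(i); compute d_i^2.
  (3-1)^2=4, (4-5)^2=1, (5-3)^2=4, (7-2)^2=25, (1-7)^2=36, (6-4)^2=4, (2-6)^2=16
sum(d^2) = 90.
Step 3: rho = 1 - 6*90 / (7*(7^2 - 1)) = 1 - 540/336 = -0.607143.
Step 4: Under H0, t = rho * sqrt((n-2)/(1-rho^2)) = -1.7086 ~ t(5).
Step 5: Two-sided p-value from the t-distribution with 5 df = 0.148231.
Step 6: alpha = 0.1. fail to reject H0.

rho = -0.6071, p = 0.148231, fail to reject H0 at alpha = 0.1.


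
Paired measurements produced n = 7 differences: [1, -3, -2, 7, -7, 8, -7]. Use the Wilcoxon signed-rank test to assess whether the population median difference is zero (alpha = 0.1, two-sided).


Step 1: Drop any zero differences (none here) and take |d_i|.
|d| = [1, 3, 2, 7, 7, 8, 7]
Step 2: Midrank |d_i| (ties get averaged ranks).
ranks: |1|->1, |3|->3, |2|->2, |7|->5, |7|->5, |8|->7, |7|->5
Step 3: Attach original signs; sum ranks with positive sign and with negative sign.
W+ = 1 + 5 + 7 = 13
W- = 3 + 2 + 5 + 5 = 15
(Check: W+ + W- = 28 should equal n(n+1)/2 = 28.)
Step 4: Test statistic W = min(W+, W-) = 13.
Step 5: Ties in |d|, so use the tie-corrected normal approximation.
        E[W] = n(n+1)/4 = 7*8/4 = 14.
        Tie groups: |d|=7 (t=3); sum(t^3 - t) = 24.
        Var[W] = n(n+1)(2n+1)/24 - sum(t^3-t)/48 = 840/24 - 24/48 = 34.5.
        z = (W - E[W]) / sqrt(Var[W]) = (13 - 14) / 5.8737 = -0.1703.
        Two-sided p = 2*Phi(z) = 0.864813.
Step 6: alpha = 0.1. fail to reject H0.

W+ = 13, W- = 15, W = min = 13, p = 0.864813, fail to reject H0.


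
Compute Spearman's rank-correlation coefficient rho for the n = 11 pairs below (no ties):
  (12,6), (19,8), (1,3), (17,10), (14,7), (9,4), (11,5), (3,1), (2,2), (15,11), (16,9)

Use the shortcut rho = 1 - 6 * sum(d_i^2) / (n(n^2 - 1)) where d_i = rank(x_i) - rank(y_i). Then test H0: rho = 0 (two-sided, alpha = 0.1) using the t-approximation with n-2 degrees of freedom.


Step 1: Rank x and y separately (midranks; no ties here).
rank(x): 12->6, 19->11, 1->1, 17->10, 14->7, 9->4, 11->5, 3->3, 2->2, 15->8, 16->9
rank(y): 6->6, 8->8, 3->3, 10->10, 7->7, 4->4, 5->5, 1->1, 2->2, 11->11, 9->9
Step 2: d_i = R_x(i) - R_y(i); compute d_i^2.
  (6-6)^2=0, (11-8)^2=9, (1-3)^2=4, (10-10)^2=0, (7-7)^2=0, (4-4)^2=0, (5-5)^2=0, (3-1)^2=4, (2-2)^2=0, (8-11)^2=9, (9-9)^2=0
sum(d^2) = 26.
Step 3: rho = 1 - 6*26 / (11*(11^2 - 1)) = 1 - 156/1320 = 0.881818.
Step 4: Under H0, t = rho * sqrt((n-2)/(1-rho^2)) = 5.6097 ~ t(9).
Step 5: Two-sided p-value from the t-distribution with 9 df = 0.000330.
Step 6: alpha = 0.1. reject H0.

rho = 0.8818, p = 0.000330, reject H0 at alpha = 0.1.


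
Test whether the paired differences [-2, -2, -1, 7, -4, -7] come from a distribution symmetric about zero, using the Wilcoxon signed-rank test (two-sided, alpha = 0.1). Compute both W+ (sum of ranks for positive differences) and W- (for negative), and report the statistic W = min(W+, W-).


Step 1: Drop any zero differences (none here) and take |d_i|.
|d| = [2, 2, 1, 7, 4, 7]
Step 2: Midrank |d_i| (ties get averaged ranks).
ranks: |2|->2.5, |2|->2.5, |1|->1, |7|->5.5, |4|->4, |7|->5.5
Step 3: Attach original signs; sum ranks with positive sign and with negative sign.
W+ = 5.5 = 5.5
W- = 2.5 + 2.5 + 1 + 4 + 5.5 = 15.5
(Check: W+ + W- = 21 should equal n(n+1)/2 = 21.)
Step 4: Test statistic W = min(W+, W-) = 5.5.
Step 5: Ties in |d|, so use the tie-corrected normal approximation.
        E[W] = n(n+1)/4 = 6*7/4 = 10.5.
        Tie groups: |d|=2 (t=2), |d|=7 (t=2); sum(t^3 - t) = 12.
        Var[W] = n(n+1)(2n+1)/24 - sum(t^3-t)/48 = 546/24 - 12/48 = 22.5.
        z = (W - E[W]) / sqrt(Var[W]) = (5.5 - 10.5) / 4.7434 = -1.0541.
        Two-sided p = 2*Phi(z) = 0.291841.
Step 6: alpha = 0.1. fail to reject H0.

W+ = 5.5, W- = 15.5, W = min = 5.5, p = 0.291841, fail to reject H0.


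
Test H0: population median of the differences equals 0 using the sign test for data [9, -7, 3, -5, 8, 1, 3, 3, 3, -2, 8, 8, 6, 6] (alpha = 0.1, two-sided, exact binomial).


Step 1: Discard zero differences. Original n = 14; n_eff = number of nonzero differences = 14.
Nonzero differences (with sign): +9, -7, +3, -5, +8, +1, +3, +3, +3, -2, +8, +8, +6, +6
Step 2: Count signs: positive = 11, negative = 3.
Step 3: Under H0: P(positive) = 0.5, so the number of positives S ~ Bin(14, 0.5).
Step 4: Two-sided exact p-value = sum of Bin(14,0.5) probabilities at or below the observed probability = 0.057373.
Step 5: alpha = 0.1. reject H0.

n_eff = 14, pos = 11, neg = 3, p = 0.057373, reject H0.


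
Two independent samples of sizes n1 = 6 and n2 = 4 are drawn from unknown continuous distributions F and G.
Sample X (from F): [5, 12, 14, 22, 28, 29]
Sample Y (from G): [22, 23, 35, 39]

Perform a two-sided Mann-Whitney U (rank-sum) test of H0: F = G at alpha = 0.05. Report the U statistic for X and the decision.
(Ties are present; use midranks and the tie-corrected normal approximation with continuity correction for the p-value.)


Step 1: Combine and sort all 10 observations; assign midranks.
sorted (value, group): (5,X), (12,X), (14,X), (22,X), (22,Y), (23,Y), (28,X), (29,X), (35,Y), (39,Y)
ranks: 5->1, 12->2, 14->3, 22->4.5, 22->4.5, 23->6, 28->7, 29->8, 35->9, 39->10
Step 2: Rank sum for X: R1 = 1 + 2 + 3 + 4.5 + 7 + 8 = 25.5.
Step 3: U_X = R1 - n1(n1+1)/2 = 25.5 - 6*7/2 = 25.5 - 21 = 4.5.
       U_Y = n1*n2 - U_X = 24 - 4.5 = 19.5.
Step 4: Ties are present, so use the tie-corrected normal approximation (with continuity correction) for the p-value.
Step 5: p-value = 0.134407; compare to alpha = 0.05. fail to reject H0.

U_X = 4.5, p = 0.134407, fail to reject H0 at alpha = 0.05.


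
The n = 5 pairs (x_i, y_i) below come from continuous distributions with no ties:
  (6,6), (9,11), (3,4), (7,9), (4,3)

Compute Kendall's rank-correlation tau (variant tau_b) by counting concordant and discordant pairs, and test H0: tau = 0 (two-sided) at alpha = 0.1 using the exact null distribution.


Step 1: Enumerate the 10 unordered pairs (i,j) with i<j and classify each by sign(x_j-x_i) * sign(y_j-y_i).
  (1,2):dx=+3,dy=+5->C; (1,3):dx=-3,dy=-2->C; (1,4):dx=+1,dy=+3->C; (1,5):dx=-2,dy=-3->C
  (2,3):dx=-6,dy=-7->C; (2,4):dx=-2,dy=-2->C; (2,5):dx=-5,dy=-8->C; (3,4):dx=+4,dy=+5->C
  (3,5):dx=+1,dy=-1->D; (4,5):dx=-3,dy=-6->C
Step 2: C = 9, D = 1, total pairs = 10.
Step 3: tau = (C - D)/(n(n-1)/2) = (9 - 1)/10 = 0.800000.
Step 4: Exact two-sided p-value (enumerate n! = 120 permutations of y under H0): p = 0.083333.
Step 5: alpha = 0.1. reject H0.

tau_b = 0.8000 (C=9, D=1), p = 0.083333, reject H0.


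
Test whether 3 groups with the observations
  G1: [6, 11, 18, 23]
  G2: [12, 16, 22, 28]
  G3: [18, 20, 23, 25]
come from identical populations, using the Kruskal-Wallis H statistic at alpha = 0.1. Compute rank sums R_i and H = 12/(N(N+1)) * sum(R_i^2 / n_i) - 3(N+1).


Step 1: Combine all N = 12 observations and assign midranks.
sorted (value, group, rank): (6,G1,1), (11,G1,2), (12,G2,3), (16,G2,4), (18,G1,5.5), (18,G3,5.5), (20,G3,7), (22,G2,8), (23,G1,9.5), (23,G3,9.5), (25,G3,11), (28,G2,12)
Step 2: Sum ranks within each group.
R_1 = 18 (n_1 = 4)
R_2 = 27 (n_2 = 4)
R_3 = 33 (n_3 = 4)
Step 3: H = 12/(N(N+1)) * sum(R_i^2/n_i) - 3(N+1)
     = 12/(12*13) * (18^2/4 + 27^2/4 + 33^2/4) - 3*13
     = 0.076923 * 535.5 - 39
     = 2.192308.
Step 4: Ties present; correction factor C = 1 - 12/(12^3 - 12) = 0.993007. Corrected H = 2.192308 / 0.993007 = 2.207746.
Step 5: Under H0, H ~ chi^2(2); p-value = 0.331584.
Step 6: alpha = 0.1. fail to reject H0.

H = 2.2077, df = 2, p = 0.331584, fail to reject H0.


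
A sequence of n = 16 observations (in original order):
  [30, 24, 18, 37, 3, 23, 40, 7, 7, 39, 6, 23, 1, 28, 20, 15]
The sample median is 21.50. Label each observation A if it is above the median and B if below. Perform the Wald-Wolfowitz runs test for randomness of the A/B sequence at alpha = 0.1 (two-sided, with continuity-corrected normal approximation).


Step 1: Compute median = 21.50; label A = above, B = below.
Labels in order: AABABAABBABABABB  (n_A = 8, n_B = 8)
Step 2: Count runs R = 12.
Step 3: Under H0 (random ordering), E[R] = 2*n_A*n_B/(n_A+n_B) + 1 = 2*8*8/16 + 1 = 9.0000.
        Var[R] = 2*n_A*n_B*(2*n_A*n_B - n_A - n_B) / ((n_A+n_B)^2 * (n_A+n_B-1)) = 14336/3840 = 3.7333.
        SD[R] = 1.9322.
Step 4: Continuity-corrected z = (R - 0.5 - E[R]) / SD[R] = (12 - 0.5 - 9.0000) / 1.9322 = 1.2939.
Step 5: Two-sided p-value via normal approximation = 2*(1 - Phi(|z|)) = 0.195709.
Step 6: alpha = 0.1. fail to reject H0.

R = 12, z = 1.2939, p = 0.195709, fail to reject H0.


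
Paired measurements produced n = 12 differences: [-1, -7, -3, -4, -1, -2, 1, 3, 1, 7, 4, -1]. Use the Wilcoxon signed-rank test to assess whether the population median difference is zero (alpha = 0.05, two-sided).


Step 1: Drop any zero differences (none here) and take |d_i|.
|d| = [1, 7, 3, 4, 1, 2, 1, 3, 1, 7, 4, 1]
Step 2: Midrank |d_i| (ties get averaged ranks).
ranks: |1|->3, |7|->11.5, |3|->7.5, |4|->9.5, |1|->3, |2|->6, |1|->3, |3|->7.5, |1|->3, |7|->11.5, |4|->9.5, |1|->3
Step 3: Attach original signs; sum ranks with positive sign and with negative sign.
W+ = 3 + 7.5 + 3 + 11.5 + 9.5 = 34.5
W- = 3 + 11.5 + 7.5 + 9.5 + 3 + 6 + 3 = 43.5
(Check: W+ + W- = 78 should equal n(n+1)/2 = 78.)
Step 4: Test statistic W = min(W+, W-) = 34.5.
Step 5: Ties in |d|, so use the tie-corrected normal approximation.
        E[W] = n(n+1)/4 = 12*13/4 = 39.
        Tie groups: |d|=1 (t=5), |d|=3 (t=2), |d|=4 (t=2), |d|=7 (t=2); sum(t^3 - t) = 138.
        Var[W] = n(n+1)(2n+1)/24 - sum(t^3-t)/48 = 3900/24 - 138/48 = 159.625.
        z = (W - E[W]) / sqrt(Var[W]) = (34.5 - 39) / 12.6343 = -0.3562.
        Two-sided p = 2*Phi(z) = 0.721710.
Step 6: alpha = 0.05. fail to reject H0.

W+ = 34.5, W- = 43.5, W = min = 34.5, p = 0.721710, fail to reject H0.


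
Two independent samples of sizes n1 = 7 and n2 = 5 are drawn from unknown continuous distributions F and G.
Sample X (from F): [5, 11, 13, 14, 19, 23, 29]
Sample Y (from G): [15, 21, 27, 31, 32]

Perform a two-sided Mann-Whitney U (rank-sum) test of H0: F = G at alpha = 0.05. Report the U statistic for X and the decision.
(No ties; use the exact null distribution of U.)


Step 1: Combine and sort all 12 observations; assign midranks.
sorted (value, group): (5,X), (11,X), (13,X), (14,X), (15,Y), (19,X), (21,Y), (23,X), (27,Y), (29,X), (31,Y), (32,Y)
ranks: 5->1, 11->2, 13->3, 14->4, 15->5, 19->6, 21->7, 23->8, 27->9, 29->10, 31->11, 32->12
Step 2: Rank sum for X: R1 = 1 + 2 + 3 + 4 + 6 + 8 + 10 = 34.
Step 3: U_X = R1 - n1(n1+1)/2 = 34 - 7*8/2 = 34 - 28 = 6.
       U_Y = n1*n2 - U_X = 35 - 6 = 29.
Step 4: No ties, so the exact null distribution of U (based on enumerating the C(12,7) = 792 equally likely rank assignments) gives the two-sided p-value.
Step 5: p-value = 0.073232; compare to alpha = 0.05. fail to reject H0.

U_X = 6, p = 0.073232, fail to reject H0 at alpha = 0.05.


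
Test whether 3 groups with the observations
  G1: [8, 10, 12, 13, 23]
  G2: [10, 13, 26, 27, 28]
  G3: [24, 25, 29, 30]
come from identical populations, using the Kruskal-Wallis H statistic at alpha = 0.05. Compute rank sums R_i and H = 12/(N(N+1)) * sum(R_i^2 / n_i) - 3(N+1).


Step 1: Combine all N = 14 observations and assign midranks.
sorted (value, group, rank): (8,G1,1), (10,G1,2.5), (10,G2,2.5), (12,G1,4), (13,G1,5.5), (13,G2,5.5), (23,G1,7), (24,G3,8), (25,G3,9), (26,G2,10), (27,G2,11), (28,G2,12), (29,G3,13), (30,G3,14)
Step 2: Sum ranks within each group.
R_1 = 20 (n_1 = 5)
R_2 = 41 (n_2 = 5)
R_3 = 44 (n_3 = 4)
Step 3: H = 12/(N(N+1)) * sum(R_i^2/n_i) - 3(N+1)
     = 12/(14*15) * (20^2/5 + 41^2/5 + 44^2/4) - 3*15
     = 0.057143 * 900.2 - 45
     = 6.440000.
Step 4: Ties present; correction factor C = 1 - 12/(14^3 - 14) = 0.995604. Corrected H = 6.440000 / 0.995604 = 6.468433.
Step 5: Under H0, H ~ chi^2(2); p-value = 0.039391.
Step 6: alpha = 0.05. reject H0.

H = 6.4684, df = 2, p = 0.039391, reject H0.


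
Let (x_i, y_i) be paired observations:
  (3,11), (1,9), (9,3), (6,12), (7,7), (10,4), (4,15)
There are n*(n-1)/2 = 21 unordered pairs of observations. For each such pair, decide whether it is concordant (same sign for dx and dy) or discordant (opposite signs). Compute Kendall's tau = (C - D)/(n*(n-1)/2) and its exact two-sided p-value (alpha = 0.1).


Step 1: Enumerate the 21 unordered pairs (i,j) with i<j and classify each by sign(x_j-x_i) * sign(y_j-y_i).
  (1,2):dx=-2,dy=-2->C; (1,3):dx=+6,dy=-8->D; (1,4):dx=+3,dy=+1->C; (1,5):dx=+4,dy=-4->D
  (1,6):dx=+7,dy=-7->D; (1,7):dx=+1,dy=+4->C; (2,3):dx=+8,dy=-6->D; (2,4):dx=+5,dy=+3->C
  (2,5):dx=+6,dy=-2->D; (2,6):dx=+9,dy=-5->D; (2,7):dx=+3,dy=+6->C; (3,4):dx=-3,dy=+9->D
  (3,5):dx=-2,dy=+4->D; (3,6):dx=+1,dy=+1->C; (3,7):dx=-5,dy=+12->D; (4,5):dx=+1,dy=-5->D
  (4,6):dx=+4,dy=-8->D; (4,7):dx=-2,dy=+3->D; (5,6):dx=+3,dy=-3->D; (5,7):dx=-3,dy=+8->D
  (6,7):dx=-6,dy=+11->D
Step 2: C = 6, D = 15, total pairs = 21.
Step 3: tau = (C - D)/(n(n-1)/2) = (6 - 15)/21 = -0.428571.
Step 4: Exact two-sided p-value (enumerate n! = 5040 permutations of y under H0): p = 0.238889.
Step 5: alpha = 0.1. fail to reject H0.

tau_b = -0.4286 (C=6, D=15), p = 0.238889, fail to reject H0.


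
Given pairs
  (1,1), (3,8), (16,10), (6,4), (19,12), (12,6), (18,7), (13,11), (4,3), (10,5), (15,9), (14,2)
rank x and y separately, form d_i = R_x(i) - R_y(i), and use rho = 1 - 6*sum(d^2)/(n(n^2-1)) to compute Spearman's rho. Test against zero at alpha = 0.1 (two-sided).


Step 1: Rank x and y separately (midranks; no ties here).
rank(x): 1->1, 3->2, 16->10, 6->4, 19->12, 12->6, 18->11, 13->7, 4->3, 10->5, 15->9, 14->8
rank(y): 1->1, 8->8, 10->10, 4->4, 12->12, 6->6, 7->7, 11->11, 3->3, 5->5, 9->9, 2->2
Step 2: d_i = R_x(i) - R_y(i); compute d_i^2.
  (1-1)^2=0, (2-8)^2=36, (10-10)^2=0, (4-4)^2=0, (12-12)^2=0, (6-6)^2=0, (11-7)^2=16, (7-11)^2=16, (3-3)^2=0, (5-5)^2=0, (9-9)^2=0, (8-2)^2=36
sum(d^2) = 104.
Step 3: rho = 1 - 6*104 / (12*(12^2 - 1)) = 1 - 624/1716 = 0.636364.
Step 4: Under H0, t = rho * sqrt((n-2)/(1-rho^2)) = 2.6087 ~ t(10).
Step 5: Two-sided p-value from the t-distribution with 10 df = 0.026097.
Step 6: alpha = 0.1. reject H0.

rho = 0.6364, p = 0.026097, reject H0 at alpha = 0.1.


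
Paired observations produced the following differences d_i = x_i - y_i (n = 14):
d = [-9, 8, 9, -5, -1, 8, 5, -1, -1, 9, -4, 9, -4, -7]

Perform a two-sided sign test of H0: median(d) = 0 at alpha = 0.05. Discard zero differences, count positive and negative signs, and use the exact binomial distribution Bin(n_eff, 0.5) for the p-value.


Step 1: Discard zero differences. Original n = 14; n_eff = number of nonzero differences = 14.
Nonzero differences (with sign): -9, +8, +9, -5, -1, +8, +5, -1, -1, +9, -4, +9, -4, -7
Step 2: Count signs: positive = 6, negative = 8.
Step 3: Under H0: P(positive) = 0.5, so the number of positives S ~ Bin(14, 0.5).
Step 4: Two-sided exact p-value = sum of Bin(14,0.5) probabilities at or below the observed probability = 0.790527.
Step 5: alpha = 0.05. fail to reject H0.

n_eff = 14, pos = 6, neg = 8, p = 0.790527, fail to reject H0.


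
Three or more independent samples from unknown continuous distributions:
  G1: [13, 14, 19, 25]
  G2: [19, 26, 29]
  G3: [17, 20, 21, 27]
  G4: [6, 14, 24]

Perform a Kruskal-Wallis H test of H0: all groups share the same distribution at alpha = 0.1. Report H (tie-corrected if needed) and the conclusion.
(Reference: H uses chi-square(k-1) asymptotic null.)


Step 1: Combine all N = 14 observations and assign midranks.
sorted (value, group, rank): (6,G4,1), (13,G1,2), (14,G1,3.5), (14,G4,3.5), (17,G3,5), (19,G1,6.5), (19,G2,6.5), (20,G3,8), (21,G3,9), (24,G4,10), (25,G1,11), (26,G2,12), (27,G3,13), (29,G2,14)
Step 2: Sum ranks within each group.
R_1 = 23 (n_1 = 4)
R_2 = 32.5 (n_2 = 3)
R_3 = 35 (n_3 = 4)
R_4 = 14.5 (n_4 = 3)
Step 3: H = 12/(N(N+1)) * sum(R_i^2/n_i) - 3(N+1)
     = 12/(14*15) * (23^2/4 + 32.5^2/3 + 35^2/4 + 14.5^2/3) - 3*15
     = 0.057143 * 860.667 - 45
     = 4.180952.
Step 4: Ties present; correction factor C = 1 - 12/(14^3 - 14) = 0.995604. Corrected H = 4.180952 / 0.995604 = 4.199411.
Step 5: Under H0, H ~ chi^2(3); p-value = 0.240721.
Step 6: alpha = 0.1. fail to reject H0.

H = 4.1994, df = 3, p = 0.240721, fail to reject H0.
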